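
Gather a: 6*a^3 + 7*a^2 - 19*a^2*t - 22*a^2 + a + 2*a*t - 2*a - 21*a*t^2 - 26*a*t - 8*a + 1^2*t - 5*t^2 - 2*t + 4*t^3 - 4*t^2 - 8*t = 6*a^3 + a^2*(-19*t - 15) + a*(-21*t^2 - 24*t - 9) + 4*t^3 - 9*t^2 - 9*t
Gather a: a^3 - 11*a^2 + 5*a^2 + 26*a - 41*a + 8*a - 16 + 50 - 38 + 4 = a^3 - 6*a^2 - 7*a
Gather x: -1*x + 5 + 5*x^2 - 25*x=5*x^2 - 26*x + 5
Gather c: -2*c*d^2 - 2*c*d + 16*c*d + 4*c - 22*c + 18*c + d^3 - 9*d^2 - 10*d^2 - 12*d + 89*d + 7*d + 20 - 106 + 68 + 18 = c*(-2*d^2 + 14*d) + d^3 - 19*d^2 + 84*d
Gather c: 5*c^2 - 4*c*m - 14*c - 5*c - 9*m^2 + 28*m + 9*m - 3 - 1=5*c^2 + c*(-4*m - 19) - 9*m^2 + 37*m - 4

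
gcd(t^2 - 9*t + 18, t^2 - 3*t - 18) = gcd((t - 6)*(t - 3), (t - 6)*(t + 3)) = t - 6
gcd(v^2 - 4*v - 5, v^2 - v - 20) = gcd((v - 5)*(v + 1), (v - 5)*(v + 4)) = v - 5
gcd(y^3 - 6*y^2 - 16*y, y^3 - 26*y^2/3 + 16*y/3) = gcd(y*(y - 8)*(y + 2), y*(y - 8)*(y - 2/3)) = y^2 - 8*y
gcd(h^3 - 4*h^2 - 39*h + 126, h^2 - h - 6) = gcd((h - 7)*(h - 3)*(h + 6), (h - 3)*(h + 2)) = h - 3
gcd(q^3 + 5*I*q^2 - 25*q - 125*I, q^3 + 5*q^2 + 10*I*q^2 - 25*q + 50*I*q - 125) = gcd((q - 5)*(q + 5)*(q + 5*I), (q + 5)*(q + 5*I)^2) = q^2 + q*(5 + 5*I) + 25*I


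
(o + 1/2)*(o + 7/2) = o^2 + 4*o + 7/4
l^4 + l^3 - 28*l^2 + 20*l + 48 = (l - 4)*(l - 2)*(l + 1)*(l + 6)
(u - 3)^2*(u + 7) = u^3 + u^2 - 33*u + 63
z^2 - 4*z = z*(z - 4)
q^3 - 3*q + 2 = (q - 1)^2*(q + 2)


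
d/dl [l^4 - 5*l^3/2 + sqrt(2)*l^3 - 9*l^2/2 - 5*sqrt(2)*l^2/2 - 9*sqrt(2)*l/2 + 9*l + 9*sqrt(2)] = 4*l^3 - 15*l^2/2 + 3*sqrt(2)*l^2 - 9*l - 5*sqrt(2)*l - 9*sqrt(2)/2 + 9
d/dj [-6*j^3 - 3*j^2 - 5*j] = -18*j^2 - 6*j - 5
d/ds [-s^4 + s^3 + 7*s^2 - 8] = s*(-4*s^2 + 3*s + 14)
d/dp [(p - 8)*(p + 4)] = 2*p - 4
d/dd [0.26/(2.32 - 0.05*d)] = 0.013/(0.05*d - 2.32)^2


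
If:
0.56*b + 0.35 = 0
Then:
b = -0.62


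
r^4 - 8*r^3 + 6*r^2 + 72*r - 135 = (r - 5)*(r - 3)^2*(r + 3)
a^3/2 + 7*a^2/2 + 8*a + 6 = (a/2 + 1)*(a + 2)*(a + 3)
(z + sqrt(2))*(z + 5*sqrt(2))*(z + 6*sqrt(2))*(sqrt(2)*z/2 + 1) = sqrt(2)*z^4/2 + 13*z^3 + 53*sqrt(2)*z^2 + 142*z + 60*sqrt(2)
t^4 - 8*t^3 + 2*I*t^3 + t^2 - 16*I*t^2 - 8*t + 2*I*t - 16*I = (t - 8)*(t - I)*(t + I)*(t + 2*I)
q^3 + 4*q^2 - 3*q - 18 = (q - 2)*(q + 3)^2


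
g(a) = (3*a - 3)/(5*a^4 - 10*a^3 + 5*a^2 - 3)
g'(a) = (3*a - 3)*(-20*a^3 + 30*a^2 - 10*a)/(5*a^4 - 10*a^3 + 5*a^2 - 3)^2 + 3/(5*a^4 - 10*a^3 + 5*a^2 - 3) = 3*(5*a^4 - 10*a^3 + 5*a^2 - 10*a*(a - 1)*(2*a^2 - 3*a + 1) - 3)/(5*a^4 - 10*a^3 + 5*a^2 - 3)^2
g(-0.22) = 1.39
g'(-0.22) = -3.17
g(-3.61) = -0.01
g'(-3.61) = -0.01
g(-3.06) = -0.02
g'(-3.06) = -0.01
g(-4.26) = -0.01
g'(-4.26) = -0.00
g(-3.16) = -0.01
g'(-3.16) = -0.01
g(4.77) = 0.01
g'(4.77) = -0.00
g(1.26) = -0.32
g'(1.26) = -1.86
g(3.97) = 0.01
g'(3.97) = -0.01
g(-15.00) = 0.00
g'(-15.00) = 0.00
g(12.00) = 0.00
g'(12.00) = 0.00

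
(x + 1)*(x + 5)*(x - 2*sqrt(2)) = x^3 - 2*sqrt(2)*x^2 + 6*x^2 - 12*sqrt(2)*x + 5*x - 10*sqrt(2)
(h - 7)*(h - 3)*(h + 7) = h^3 - 3*h^2 - 49*h + 147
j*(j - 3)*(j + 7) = j^3 + 4*j^2 - 21*j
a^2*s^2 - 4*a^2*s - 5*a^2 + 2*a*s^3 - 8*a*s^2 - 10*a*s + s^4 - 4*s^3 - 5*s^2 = (a + s)^2*(s - 5)*(s + 1)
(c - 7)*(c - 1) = c^2 - 8*c + 7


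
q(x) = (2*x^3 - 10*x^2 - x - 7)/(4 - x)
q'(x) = (6*x^2 - 20*x - 1)/(4 - x) + (2*x^3 - 10*x^2 - x - 7)/(4 - x)^2 = (-4*x^3 + 34*x^2 - 80*x - 11)/(x^2 - 8*x + 16)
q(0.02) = -1.76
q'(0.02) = -0.79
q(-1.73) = -7.95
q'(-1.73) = 7.61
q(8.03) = -93.23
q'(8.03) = -32.77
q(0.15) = -1.91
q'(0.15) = -1.50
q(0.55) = -2.97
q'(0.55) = -3.81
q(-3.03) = -21.54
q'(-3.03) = 13.25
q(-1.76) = -8.18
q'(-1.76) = 7.74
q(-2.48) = -14.90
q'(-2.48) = 10.90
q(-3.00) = -21.14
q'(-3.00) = 13.12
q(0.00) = -1.75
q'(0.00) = -0.69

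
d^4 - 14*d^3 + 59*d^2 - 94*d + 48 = (d - 8)*(d - 3)*(d - 2)*(d - 1)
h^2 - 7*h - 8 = (h - 8)*(h + 1)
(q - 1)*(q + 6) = q^2 + 5*q - 6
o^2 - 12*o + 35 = (o - 7)*(o - 5)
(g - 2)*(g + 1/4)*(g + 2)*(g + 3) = g^4 + 13*g^3/4 - 13*g^2/4 - 13*g - 3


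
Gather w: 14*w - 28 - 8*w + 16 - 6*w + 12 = 0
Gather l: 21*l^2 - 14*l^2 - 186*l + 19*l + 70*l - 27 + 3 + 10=7*l^2 - 97*l - 14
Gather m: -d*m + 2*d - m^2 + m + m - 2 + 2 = 2*d - m^2 + m*(2 - d)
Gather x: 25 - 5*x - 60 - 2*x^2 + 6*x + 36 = -2*x^2 + x + 1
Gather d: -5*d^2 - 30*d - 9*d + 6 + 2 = -5*d^2 - 39*d + 8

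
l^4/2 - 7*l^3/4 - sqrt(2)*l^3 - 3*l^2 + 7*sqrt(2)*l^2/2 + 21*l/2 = l*(l/2 + sqrt(2)/2)*(l - 7/2)*(l - 3*sqrt(2))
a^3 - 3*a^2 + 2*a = a*(a - 2)*(a - 1)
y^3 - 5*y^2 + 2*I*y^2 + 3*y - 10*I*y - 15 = (y - 5)*(y - I)*(y + 3*I)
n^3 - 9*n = n*(n - 3)*(n + 3)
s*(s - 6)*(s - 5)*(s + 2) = s^4 - 9*s^3 + 8*s^2 + 60*s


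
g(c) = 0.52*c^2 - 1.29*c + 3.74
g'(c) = 1.04*c - 1.29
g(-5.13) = 24.04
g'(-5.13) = -6.63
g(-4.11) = 17.83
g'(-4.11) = -5.56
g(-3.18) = 13.10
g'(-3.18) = -4.60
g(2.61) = 3.92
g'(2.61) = 1.42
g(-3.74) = 15.84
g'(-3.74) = -5.18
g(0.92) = 2.99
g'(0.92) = -0.33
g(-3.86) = 16.47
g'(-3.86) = -5.30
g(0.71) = 3.09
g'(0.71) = -0.55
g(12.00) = 63.14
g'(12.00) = 11.19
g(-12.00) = 94.10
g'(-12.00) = -13.77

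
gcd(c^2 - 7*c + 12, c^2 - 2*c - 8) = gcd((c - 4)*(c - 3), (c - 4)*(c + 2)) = c - 4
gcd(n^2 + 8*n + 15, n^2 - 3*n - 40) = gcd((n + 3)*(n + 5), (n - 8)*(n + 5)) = n + 5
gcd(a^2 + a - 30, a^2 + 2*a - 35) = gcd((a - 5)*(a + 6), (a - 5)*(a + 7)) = a - 5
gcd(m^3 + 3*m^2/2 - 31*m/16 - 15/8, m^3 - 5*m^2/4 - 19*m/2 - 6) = m^2 + 11*m/4 + 3/2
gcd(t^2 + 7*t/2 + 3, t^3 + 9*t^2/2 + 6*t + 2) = t + 2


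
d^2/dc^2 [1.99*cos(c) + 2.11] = -1.99*cos(c)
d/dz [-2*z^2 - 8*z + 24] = -4*z - 8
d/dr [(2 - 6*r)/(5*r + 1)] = -16/(5*r + 1)^2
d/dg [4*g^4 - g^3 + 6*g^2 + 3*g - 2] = 16*g^3 - 3*g^2 + 12*g + 3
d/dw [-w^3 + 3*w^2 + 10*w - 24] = -3*w^2 + 6*w + 10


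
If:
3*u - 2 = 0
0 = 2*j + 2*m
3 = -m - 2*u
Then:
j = 13/3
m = -13/3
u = 2/3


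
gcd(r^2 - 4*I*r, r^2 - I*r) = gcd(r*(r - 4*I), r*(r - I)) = r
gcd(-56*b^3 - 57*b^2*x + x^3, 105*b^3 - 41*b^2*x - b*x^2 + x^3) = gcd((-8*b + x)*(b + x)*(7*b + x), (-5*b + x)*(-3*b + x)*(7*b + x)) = 7*b + x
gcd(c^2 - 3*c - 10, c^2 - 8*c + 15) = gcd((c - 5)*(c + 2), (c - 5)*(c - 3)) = c - 5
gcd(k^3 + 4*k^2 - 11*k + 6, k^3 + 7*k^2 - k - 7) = k - 1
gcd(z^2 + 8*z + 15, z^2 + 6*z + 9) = z + 3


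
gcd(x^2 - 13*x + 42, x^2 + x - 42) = x - 6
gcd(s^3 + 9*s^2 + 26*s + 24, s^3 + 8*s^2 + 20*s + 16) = s^2 + 6*s + 8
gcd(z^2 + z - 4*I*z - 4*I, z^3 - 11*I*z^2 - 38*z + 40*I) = z - 4*I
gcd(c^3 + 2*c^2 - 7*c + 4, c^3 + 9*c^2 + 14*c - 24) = c^2 + 3*c - 4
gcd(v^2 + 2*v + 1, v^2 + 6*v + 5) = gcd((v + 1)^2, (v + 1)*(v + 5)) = v + 1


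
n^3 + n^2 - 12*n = n*(n - 3)*(n + 4)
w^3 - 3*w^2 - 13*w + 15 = (w - 5)*(w - 1)*(w + 3)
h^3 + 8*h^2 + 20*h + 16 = (h + 2)^2*(h + 4)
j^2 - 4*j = j*(j - 4)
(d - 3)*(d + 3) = d^2 - 9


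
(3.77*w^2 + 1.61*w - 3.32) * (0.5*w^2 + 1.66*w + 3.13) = 1.885*w^4 + 7.0632*w^3 + 12.8127*w^2 - 0.4719*w - 10.3916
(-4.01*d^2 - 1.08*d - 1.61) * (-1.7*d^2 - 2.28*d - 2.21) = 6.817*d^4 + 10.9788*d^3 + 14.0615*d^2 + 6.0576*d + 3.5581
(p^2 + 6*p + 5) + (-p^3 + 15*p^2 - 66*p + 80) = -p^3 + 16*p^2 - 60*p + 85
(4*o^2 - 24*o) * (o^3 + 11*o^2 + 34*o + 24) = 4*o^5 + 20*o^4 - 128*o^3 - 720*o^2 - 576*o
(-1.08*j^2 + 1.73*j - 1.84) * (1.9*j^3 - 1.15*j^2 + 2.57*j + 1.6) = -2.052*j^5 + 4.529*j^4 - 8.2611*j^3 + 4.8341*j^2 - 1.9608*j - 2.944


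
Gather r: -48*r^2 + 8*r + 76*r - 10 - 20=-48*r^2 + 84*r - 30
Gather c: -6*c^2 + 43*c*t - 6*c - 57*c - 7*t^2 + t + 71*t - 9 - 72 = -6*c^2 + c*(43*t - 63) - 7*t^2 + 72*t - 81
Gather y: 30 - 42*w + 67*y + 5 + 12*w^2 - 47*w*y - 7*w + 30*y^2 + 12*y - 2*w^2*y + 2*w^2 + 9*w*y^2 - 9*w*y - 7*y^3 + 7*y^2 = 14*w^2 - 49*w - 7*y^3 + y^2*(9*w + 37) + y*(-2*w^2 - 56*w + 79) + 35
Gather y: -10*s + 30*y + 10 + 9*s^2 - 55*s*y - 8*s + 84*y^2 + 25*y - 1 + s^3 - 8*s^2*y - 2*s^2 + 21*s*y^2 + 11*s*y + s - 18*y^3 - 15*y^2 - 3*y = s^3 + 7*s^2 - 17*s - 18*y^3 + y^2*(21*s + 69) + y*(-8*s^2 - 44*s + 52) + 9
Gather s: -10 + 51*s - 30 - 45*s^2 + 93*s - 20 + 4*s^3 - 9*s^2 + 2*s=4*s^3 - 54*s^2 + 146*s - 60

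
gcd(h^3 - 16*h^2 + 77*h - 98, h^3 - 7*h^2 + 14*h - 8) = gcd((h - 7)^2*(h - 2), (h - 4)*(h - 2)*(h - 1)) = h - 2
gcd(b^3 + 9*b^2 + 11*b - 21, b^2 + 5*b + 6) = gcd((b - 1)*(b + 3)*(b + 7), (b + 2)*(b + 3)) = b + 3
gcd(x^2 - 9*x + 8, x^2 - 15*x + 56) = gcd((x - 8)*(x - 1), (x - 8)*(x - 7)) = x - 8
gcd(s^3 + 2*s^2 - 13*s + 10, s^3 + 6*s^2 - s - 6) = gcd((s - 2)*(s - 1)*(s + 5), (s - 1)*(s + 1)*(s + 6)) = s - 1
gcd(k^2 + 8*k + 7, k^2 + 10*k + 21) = k + 7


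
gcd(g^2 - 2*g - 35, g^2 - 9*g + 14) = g - 7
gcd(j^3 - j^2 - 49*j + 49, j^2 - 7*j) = j - 7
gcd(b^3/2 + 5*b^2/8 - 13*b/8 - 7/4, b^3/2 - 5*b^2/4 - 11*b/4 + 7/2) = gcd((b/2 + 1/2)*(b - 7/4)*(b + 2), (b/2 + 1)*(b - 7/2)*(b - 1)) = b + 2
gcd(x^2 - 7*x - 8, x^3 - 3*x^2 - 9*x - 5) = x + 1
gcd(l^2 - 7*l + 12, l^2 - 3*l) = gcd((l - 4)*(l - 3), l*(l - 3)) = l - 3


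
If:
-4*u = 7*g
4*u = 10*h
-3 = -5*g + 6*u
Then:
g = 6/31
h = -21/155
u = -21/62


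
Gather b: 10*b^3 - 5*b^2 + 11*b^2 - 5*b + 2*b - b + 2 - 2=10*b^3 + 6*b^2 - 4*b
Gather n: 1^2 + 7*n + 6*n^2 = 6*n^2 + 7*n + 1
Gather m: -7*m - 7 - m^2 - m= -m^2 - 8*m - 7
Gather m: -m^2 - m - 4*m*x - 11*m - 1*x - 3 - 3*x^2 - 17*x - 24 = -m^2 + m*(-4*x - 12) - 3*x^2 - 18*x - 27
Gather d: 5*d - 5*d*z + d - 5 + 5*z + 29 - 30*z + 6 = d*(6 - 5*z) - 25*z + 30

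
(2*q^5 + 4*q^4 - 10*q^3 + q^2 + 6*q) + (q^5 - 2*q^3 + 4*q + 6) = 3*q^5 + 4*q^4 - 12*q^3 + q^2 + 10*q + 6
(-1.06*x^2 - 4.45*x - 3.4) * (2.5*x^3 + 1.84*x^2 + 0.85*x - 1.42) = -2.65*x^5 - 13.0754*x^4 - 17.589*x^3 - 8.5333*x^2 + 3.429*x + 4.828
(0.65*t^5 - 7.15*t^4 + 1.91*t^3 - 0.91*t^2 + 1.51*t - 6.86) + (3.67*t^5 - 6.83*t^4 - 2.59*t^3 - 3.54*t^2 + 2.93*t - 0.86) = 4.32*t^5 - 13.98*t^4 - 0.68*t^3 - 4.45*t^2 + 4.44*t - 7.72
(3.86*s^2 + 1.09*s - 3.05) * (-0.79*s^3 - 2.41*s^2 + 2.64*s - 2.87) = -3.0494*s^5 - 10.1637*s^4 + 9.973*s^3 - 0.850099999999999*s^2 - 11.1803*s + 8.7535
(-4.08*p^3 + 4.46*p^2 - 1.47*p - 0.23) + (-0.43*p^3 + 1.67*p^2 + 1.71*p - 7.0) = -4.51*p^3 + 6.13*p^2 + 0.24*p - 7.23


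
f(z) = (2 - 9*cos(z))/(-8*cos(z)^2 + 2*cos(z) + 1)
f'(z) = (2 - 9*cos(z))*(-16*sin(z)*cos(z) + 2*sin(z))/(-8*cos(z)^2 + 2*cos(z) + 1)^2 + 9*sin(z)/(-8*cos(z)^2 + 2*cos(z) + 1)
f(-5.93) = 1.55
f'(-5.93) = 0.92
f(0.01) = 1.40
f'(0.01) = 0.02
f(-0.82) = 3.05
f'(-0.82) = -9.77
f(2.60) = -1.47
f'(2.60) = 1.11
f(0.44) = 1.64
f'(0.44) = 1.31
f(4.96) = -0.20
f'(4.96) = -9.02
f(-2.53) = -1.56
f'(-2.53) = -1.39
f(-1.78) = 16.15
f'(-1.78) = -387.71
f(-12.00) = 1.86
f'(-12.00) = 2.21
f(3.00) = -1.24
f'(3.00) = 0.21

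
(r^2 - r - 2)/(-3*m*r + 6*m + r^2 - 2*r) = (r + 1)/(-3*m + r)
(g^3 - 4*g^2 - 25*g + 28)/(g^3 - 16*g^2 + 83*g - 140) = (g^2 + 3*g - 4)/(g^2 - 9*g + 20)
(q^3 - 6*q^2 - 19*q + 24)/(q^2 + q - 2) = (q^2 - 5*q - 24)/(q + 2)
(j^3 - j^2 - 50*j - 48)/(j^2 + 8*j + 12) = (j^2 - 7*j - 8)/(j + 2)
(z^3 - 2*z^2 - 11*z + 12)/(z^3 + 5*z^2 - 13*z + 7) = (z^2 - z - 12)/(z^2 + 6*z - 7)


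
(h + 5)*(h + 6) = h^2 + 11*h + 30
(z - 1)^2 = z^2 - 2*z + 1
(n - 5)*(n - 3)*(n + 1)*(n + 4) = n^4 - 3*n^3 - 21*n^2 + 43*n + 60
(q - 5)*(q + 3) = q^2 - 2*q - 15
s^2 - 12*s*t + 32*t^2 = (s - 8*t)*(s - 4*t)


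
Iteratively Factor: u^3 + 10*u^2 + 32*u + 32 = (u + 4)*(u^2 + 6*u + 8) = (u + 4)^2*(u + 2)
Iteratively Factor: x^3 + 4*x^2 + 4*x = (x + 2)*(x^2 + 2*x) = (x + 2)^2*(x)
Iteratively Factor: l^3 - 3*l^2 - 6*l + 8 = (l - 4)*(l^2 + l - 2) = (l - 4)*(l - 1)*(l + 2)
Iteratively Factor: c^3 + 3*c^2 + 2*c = (c + 1)*(c^2 + 2*c) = (c + 1)*(c + 2)*(c)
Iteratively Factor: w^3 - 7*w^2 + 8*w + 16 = (w - 4)*(w^2 - 3*w - 4) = (w - 4)^2*(w + 1)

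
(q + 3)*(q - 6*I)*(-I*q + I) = -I*q^3 - 6*q^2 - 2*I*q^2 - 12*q + 3*I*q + 18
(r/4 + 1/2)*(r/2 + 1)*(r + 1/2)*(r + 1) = r^4/8 + 11*r^3/16 + 21*r^2/16 + r + 1/4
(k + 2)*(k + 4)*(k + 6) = k^3 + 12*k^2 + 44*k + 48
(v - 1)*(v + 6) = v^2 + 5*v - 6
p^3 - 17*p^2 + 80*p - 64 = (p - 8)^2*(p - 1)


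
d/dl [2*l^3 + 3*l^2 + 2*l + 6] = 6*l^2 + 6*l + 2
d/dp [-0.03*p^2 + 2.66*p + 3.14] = 2.66 - 0.06*p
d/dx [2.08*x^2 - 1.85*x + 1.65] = 4.16*x - 1.85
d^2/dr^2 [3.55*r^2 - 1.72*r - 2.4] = 7.10000000000000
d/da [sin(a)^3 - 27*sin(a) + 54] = 3*(sin(a)^2 - 9)*cos(a)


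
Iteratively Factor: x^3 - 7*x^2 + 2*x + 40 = (x - 5)*(x^2 - 2*x - 8) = (x - 5)*(x + 2)*(x - 4)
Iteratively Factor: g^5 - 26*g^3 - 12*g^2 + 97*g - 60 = (g + 4)*(g^4 - 4*g^3 - 10*g^2 + 28*g - 15) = (g + 3)*(g + 4)*(g^3 - 7*g^2 + 11*g - 5) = (g - 5)*(g + 3)*(g + 4)*(g^2 - 2*g + 1) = (g - 5)*(g - 1)*(g + 3)*(g + 4)*(g - 1)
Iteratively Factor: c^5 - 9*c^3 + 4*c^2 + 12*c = (c)*(c^4 - 9*c^2 + 4*c + 12) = c*(c + 1)*(c^3 - c^2 - 8*c + 12) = c*(c - 2)*(c + 1)*(c^2 + c - 6) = c*(c - 2)*(c + 1)*(c + 3)*(c - 2)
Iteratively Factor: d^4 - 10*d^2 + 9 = (d - 3)*(d^3 + 3*d^2 - d - 3) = (d - 3)*(d - 1)*(d^2 + 4*d + 3) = (d - 3)*(d - 1)*(d + 1)*(d + 3)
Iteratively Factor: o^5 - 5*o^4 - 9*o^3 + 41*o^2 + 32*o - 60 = (o + 2)*(o^4 - 7*o^3 + 5*o^2 + 31*o - 30) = (o - 3)*(o + 2)*(o^3 - 4*o^2 - 7*o + 10) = (o - 3)*(o - 1)*(o + 2)*(o^2 - 3*o - 10) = (o - 5)*(o - 3)*(o - 1)*(o + 2)*(o + 2)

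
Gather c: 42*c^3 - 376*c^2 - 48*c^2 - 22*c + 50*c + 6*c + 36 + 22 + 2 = 42*c^3 - 424*c^2 + 34*c + 60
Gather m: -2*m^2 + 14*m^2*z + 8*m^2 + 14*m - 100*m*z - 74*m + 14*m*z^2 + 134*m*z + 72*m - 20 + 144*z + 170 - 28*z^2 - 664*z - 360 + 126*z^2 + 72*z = m^2*(14*z + 6) + m*(14*z^2 + 34*z + 12) + 98*z^2 - 448*z - 210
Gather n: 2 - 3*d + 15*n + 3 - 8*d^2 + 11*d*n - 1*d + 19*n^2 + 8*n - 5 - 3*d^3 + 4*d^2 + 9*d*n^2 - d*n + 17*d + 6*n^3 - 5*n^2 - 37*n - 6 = -3*d^3 - 4*d^2 + 13*d + 6*n^3 + n^2*(9*d + 14) + n*(10*d - 14) - 6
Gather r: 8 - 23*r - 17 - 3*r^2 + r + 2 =-3*r^2 - 22*r - 7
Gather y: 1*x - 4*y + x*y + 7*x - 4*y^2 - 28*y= 8*x - 4*y^2 + y*(x - 32)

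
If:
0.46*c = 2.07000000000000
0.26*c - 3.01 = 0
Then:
No Solution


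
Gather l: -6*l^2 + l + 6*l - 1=-6*l^2 + 7*l - 1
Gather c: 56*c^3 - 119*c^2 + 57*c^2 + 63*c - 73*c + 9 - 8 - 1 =56*c^3 - 62*c^2 - 10*c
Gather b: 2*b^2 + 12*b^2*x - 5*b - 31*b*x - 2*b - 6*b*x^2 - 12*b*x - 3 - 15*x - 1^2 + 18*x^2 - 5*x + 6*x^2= b^2*(12*x + 2) + b*(-6*x^2 - 43*x - 7) + 24*x^2 - 20*x - 4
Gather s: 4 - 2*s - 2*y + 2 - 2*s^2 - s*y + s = -2*s^2 + s*(-y - 1) - 2*y + 6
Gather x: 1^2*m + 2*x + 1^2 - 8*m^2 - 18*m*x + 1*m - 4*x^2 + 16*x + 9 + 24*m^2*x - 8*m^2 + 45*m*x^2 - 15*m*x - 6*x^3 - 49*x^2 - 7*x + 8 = -16*m^2 + 2*m - 6*x^3 + x^2*(45*m - 53) + x*(24*m^2 - 33*m + 11) + 18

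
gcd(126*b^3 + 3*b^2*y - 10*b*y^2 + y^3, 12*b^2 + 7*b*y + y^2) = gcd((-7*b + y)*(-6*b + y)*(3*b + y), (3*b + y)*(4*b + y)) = 3*b + y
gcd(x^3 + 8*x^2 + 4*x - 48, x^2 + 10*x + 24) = x^2 + 10*x + 24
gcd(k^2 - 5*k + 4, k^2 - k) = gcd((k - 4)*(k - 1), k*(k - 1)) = k - 1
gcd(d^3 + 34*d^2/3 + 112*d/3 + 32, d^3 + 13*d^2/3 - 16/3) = d^2 + 16*d/3 + 16/3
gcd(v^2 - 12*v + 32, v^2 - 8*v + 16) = v - 4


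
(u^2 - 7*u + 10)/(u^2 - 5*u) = (u - 2)/u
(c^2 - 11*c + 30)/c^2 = 1 - 11/c + 30/c^2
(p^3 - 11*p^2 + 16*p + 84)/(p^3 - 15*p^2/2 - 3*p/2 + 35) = 2*(p - 6)/(2*p - 5)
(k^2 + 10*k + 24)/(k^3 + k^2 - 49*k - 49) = (k^2 + 10*k + 24)/(k^3 + k^2 - 49*k - 49)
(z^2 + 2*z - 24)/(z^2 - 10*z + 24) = (z + 6)/(z - 6)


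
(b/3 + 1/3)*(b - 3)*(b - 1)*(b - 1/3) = b^4/3 - 10*b^3/9 + 10*b/9 - 1/3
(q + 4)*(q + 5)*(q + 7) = q^3 + 16*q^2 + 83*q + 140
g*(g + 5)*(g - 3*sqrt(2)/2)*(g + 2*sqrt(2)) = g^4 + sqrt(2)*g^3/2 + 5*g^3 - 6*g^2 + 5*sqrt(2)*g^2/2 - 30*g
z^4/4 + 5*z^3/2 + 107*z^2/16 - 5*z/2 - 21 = (z/4 + 1)*(z - 3/2)*(z + 7/2)*(z + 4)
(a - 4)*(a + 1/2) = a^2 - 7*a/2 - 2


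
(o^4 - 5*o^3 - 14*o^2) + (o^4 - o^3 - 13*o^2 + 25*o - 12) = 2*o^4 - 6*o^3 - 27*o^2 + 25*o - 12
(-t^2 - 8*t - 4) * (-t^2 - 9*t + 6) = t^4 + 17*t^3 + 70*t^2 - 12*t - 24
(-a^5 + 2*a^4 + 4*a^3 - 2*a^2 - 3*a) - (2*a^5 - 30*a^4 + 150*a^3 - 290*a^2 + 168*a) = -3*a^5 + 32*a^4 - 146*a^3 + 288*a^2 - 171*a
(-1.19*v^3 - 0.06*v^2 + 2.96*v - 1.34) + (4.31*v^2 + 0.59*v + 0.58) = -1.19*v^3 + 4.25*v^2 + 3.55*v - 0.76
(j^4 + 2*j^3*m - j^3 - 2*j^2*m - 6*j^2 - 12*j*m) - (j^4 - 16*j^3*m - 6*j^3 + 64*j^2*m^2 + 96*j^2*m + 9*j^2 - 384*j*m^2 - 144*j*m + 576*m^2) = 18*j^3*m + 5*j^3 - 64*j^2*m^2 - 98*j^2*m - 15*j^2 + 384*j*m^2 + 132*j*m - 576*m^2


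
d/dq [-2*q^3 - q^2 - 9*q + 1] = -6*q^2 - 2*q - 9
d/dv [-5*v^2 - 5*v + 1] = -10*v - 5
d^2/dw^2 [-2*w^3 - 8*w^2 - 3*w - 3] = -12*w - 16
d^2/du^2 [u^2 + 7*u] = 2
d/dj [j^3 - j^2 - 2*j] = 3*j^2 - 2*j - 2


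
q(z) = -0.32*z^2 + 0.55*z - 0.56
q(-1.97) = -2.89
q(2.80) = -1.53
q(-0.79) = -1.19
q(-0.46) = -0.88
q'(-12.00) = 8.23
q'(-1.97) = 1.81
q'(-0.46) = 0.84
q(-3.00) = -5.09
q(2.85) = -1.59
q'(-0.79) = 1.06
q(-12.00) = -53.24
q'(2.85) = -1.27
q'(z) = 0.55 - 0.64*z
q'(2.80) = -1.24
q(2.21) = -0.91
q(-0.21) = -0.69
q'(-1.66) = 1.61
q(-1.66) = -2.35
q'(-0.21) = 0.68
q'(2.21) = -0.86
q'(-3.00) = 2.47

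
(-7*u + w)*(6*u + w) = -42*u^2 - u*w + w^2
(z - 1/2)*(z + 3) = z^2 + 5*z/2 - 3/2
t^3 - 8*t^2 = t^2*(t - 8)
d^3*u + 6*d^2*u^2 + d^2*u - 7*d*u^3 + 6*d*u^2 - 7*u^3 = (d - u)*(d + 7*u)*(d*u + u)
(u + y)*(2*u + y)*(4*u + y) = 8*u^3 + 14*u^2*y + 7*u*y^2 + y^3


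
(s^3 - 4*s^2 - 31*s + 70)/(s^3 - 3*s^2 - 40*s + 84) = (s + 5)/(s + 6)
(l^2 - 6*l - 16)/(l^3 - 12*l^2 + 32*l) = (l + 2)/(l*(l - 4))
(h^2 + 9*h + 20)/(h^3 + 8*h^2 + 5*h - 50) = (h + 4)/(h^2 + 3*h - 10)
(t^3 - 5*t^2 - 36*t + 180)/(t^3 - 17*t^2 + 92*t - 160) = (t^2 - 36)/(t^2 - 12*t + 32)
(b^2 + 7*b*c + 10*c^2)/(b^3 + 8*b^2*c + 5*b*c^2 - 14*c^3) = (b + 5*c)/(b^2 + 6*b*c - 7*c^2)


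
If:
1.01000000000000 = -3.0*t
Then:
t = -0.34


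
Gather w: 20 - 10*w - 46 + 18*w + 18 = 8*w - 8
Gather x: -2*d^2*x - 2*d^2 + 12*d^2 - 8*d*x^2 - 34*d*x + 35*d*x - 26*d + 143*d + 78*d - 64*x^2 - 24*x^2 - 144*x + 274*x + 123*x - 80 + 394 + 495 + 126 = 10*d^2 + 195*d + x^2*(-8*d - 88) + x*(-2*d^2 + d + 253) + 935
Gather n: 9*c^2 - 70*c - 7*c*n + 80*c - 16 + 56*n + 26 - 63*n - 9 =9*c^2 + 10*c + n*(-7*c - 7) + 1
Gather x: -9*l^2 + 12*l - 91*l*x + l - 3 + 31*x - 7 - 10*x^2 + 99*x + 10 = -9*l^2 + 13*l - 10*x^2 + x*(130 - 91*l)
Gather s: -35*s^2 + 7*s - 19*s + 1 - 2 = -35*s^2 - 12*s - 1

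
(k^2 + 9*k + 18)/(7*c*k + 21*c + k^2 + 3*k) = (k + 6)/(7*c + k)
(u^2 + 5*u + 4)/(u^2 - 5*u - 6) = (u + 4)/(u - 6)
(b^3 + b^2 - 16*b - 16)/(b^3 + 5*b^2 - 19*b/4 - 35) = 4*(b^2 - 3*b - 4)/(4*b^2 + 4*b - 35)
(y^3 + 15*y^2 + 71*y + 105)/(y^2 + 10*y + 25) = (y^2 + 10*y + 21)/(y + 5)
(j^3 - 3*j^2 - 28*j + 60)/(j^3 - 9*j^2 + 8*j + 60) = (j^2 + 3*j - 10)/(j^2 - 3*j - 10)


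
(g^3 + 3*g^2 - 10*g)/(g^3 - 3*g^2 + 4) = g*(g + 5)/(g^2 - g - 2)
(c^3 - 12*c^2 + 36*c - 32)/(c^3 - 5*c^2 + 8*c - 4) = (c - 8)/(c - 1)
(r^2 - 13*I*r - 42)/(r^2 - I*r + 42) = (r - 6*I)/(r + 6*I)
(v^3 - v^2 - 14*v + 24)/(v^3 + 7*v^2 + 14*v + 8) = (v^2 - 5*v + 6)/(v^2 + 3*v + 2)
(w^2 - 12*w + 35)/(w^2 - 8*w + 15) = (w - 7)/(w - 3)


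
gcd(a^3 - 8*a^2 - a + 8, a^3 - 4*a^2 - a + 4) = a^2 - 1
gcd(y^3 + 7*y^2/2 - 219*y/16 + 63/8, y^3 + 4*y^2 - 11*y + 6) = y + 6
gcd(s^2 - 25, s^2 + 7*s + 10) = s + 5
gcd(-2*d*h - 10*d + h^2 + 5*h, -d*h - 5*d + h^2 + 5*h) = h + 5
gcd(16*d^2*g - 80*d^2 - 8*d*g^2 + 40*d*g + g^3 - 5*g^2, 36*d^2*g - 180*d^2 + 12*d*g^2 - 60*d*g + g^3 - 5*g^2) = g - 5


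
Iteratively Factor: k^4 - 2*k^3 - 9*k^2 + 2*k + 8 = (k + 1)*(k^3 - 3*k^2 - 6*k + 8) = (k - 4)*(k + 1)*(k^2 + k - 2) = (k - 4)*(k - 1)*(k + 1)*(k + 2)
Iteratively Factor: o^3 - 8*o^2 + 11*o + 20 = (o - 5)*(o^2 - 3*o - 4) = (o - 5)*(o + 1)*(o - 4)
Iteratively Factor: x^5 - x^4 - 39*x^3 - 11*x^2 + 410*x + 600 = (x - 5)*(x^4 + 4*x^3 - 19*x^2 - 106*x - 120) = (x - 5)*(x + 4)*(x^3 - 19*x - 30) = (x - 5)*(x + 3)*(x + 4)*(x^2 - 3*x - 10) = (x - 5)*(x + 2)*(x + 3)*(x + 4)*(x - 5)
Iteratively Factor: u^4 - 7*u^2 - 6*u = (u - 3)*(u^3 + 3*u^2 + 2*u) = u*(u - 3)*(u^2 + 3*u + 2) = u*(u - 3)*(u + 1)*(u + 2)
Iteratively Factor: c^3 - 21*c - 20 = (c - 5)*(c^2 + 5*c + 4) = (c - 5)*(c + 4)*(c + 1)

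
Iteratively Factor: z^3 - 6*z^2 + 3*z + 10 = (z + 1)*(z^2 - 7*z + 10) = (z - 2)*(z + 1)*(z - 5)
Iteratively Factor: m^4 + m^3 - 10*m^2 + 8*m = (m)*(m^3 + m^2 - 10*m + 8) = m*(m - 1)*(m^2 + 2*m - 8) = m*(m - 2)*(m - 1)*(m + 4)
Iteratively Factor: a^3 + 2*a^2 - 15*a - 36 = (a - 4)*(a^2 + 6*a + 9) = (a - 4)*(a + 3)*(a + 3)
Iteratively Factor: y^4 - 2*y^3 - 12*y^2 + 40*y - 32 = (y - 2)*(y^3 - 12*y + 16) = (y - 2)^2*(y^2 + 2*y - 8) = (y - 2)^3*(y + 4)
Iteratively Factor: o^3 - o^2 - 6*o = (o - 3)*(o^2 + 2*o) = o*(o - 3)*(o + 2)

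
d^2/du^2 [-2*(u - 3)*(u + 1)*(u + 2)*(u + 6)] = -24*u^2 - 72*u + 28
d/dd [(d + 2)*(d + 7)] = 2*d + 9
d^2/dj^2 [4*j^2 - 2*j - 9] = 8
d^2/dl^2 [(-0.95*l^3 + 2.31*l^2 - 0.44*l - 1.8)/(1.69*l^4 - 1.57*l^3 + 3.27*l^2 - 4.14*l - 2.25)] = (-5.42658999999999*l^9 + 39.585546*l^8 - 20.355036*l^7 - 201.093226*l^6 + 266.479044*l^5 - 76.217616*l^4 + 62.839008*l^3 - 200.28411*l^2 + 136.07919*l - 56.60361)/(4.826809*l^12 - 13.452231*l^11 + 40.515384*l^10 - 91.400401*l^9 + 125.022969*l^8 - 182.431359*l^7 + 158.146506*l^6 - 49.771584*l^5 + 33.881976*l^4 + 87.957981*l^3 - 66.029175*l^2 - 62.87625*l - 11.390625)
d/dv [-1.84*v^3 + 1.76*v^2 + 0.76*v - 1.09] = -5.52*v^2 + 3.52*v + 0.76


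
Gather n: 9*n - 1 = 9*n - 1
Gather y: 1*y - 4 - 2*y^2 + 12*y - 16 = -2*y^2 + 13*y - 20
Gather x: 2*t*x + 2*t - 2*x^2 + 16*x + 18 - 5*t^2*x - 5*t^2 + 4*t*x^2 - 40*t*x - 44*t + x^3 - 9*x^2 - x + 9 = -5*t^2 - 42*t + x^3 + x^2*(4*t - 11) + x*(-5*t^2 - 38*t + 15) + 27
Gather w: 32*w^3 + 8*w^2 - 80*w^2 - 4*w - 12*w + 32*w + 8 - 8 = 32*w^3 - 72*w^2 + 16*w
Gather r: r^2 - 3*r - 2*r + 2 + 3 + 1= r^2 - 5*r + 6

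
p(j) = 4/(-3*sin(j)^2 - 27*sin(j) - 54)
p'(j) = 4*(6*sin(j)*cos(j) + 27*cos(j))/(-3*sin(j)^2 - 27*sin(j) - 54)^2 = 4*(2*sin(j) + 9)*cos(j)/(3*(sin(j)^2 + 9*sin(j) + 18)^2)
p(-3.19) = -0.07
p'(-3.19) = -0.04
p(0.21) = -0.07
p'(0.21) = 0.03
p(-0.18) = -0.08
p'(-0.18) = 0.04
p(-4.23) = -0.05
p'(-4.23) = -0.01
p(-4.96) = -0.05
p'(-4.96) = 0.00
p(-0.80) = -0.11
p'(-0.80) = 0.05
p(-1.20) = -0.13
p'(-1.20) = 0.03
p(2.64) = -0.06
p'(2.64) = -0.02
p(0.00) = -0.07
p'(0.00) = 0.04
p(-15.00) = -0.11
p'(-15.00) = -0.05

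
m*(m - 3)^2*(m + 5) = m^4 - m^3 - 21*m^2 + 45*m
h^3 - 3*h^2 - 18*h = h*(h - 6)*(h + 3)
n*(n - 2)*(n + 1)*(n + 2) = n^4 + n^3 - 4*n^2 - 4*n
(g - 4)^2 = g^2 - 8*g + 16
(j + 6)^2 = j^2 + 12*j + 36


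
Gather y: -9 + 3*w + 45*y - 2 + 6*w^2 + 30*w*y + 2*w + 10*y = 6*w^2 + 5*w + y*(30*w + 55) - 11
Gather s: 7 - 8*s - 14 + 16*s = 8*s - 7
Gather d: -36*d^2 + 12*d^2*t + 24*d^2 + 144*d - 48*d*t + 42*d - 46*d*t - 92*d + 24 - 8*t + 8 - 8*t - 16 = d^2*(12*t - 12) + d*(94 - 94*t) - 16*t + 16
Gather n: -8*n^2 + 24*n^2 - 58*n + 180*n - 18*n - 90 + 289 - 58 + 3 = 16*n^2 + 104*n + 144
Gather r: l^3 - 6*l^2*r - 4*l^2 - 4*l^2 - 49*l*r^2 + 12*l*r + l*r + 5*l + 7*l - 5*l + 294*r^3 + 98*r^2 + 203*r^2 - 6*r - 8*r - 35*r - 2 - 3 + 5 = l^3 - 8*l^2 + 7*l + 294*r^3 + r^2*(301 - 49*l) + r*(-6*l^2 + 13*l - 49)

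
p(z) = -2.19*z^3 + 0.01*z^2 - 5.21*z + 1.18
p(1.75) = -19.64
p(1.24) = -9.44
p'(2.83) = -57.77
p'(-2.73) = -54.23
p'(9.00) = -537.20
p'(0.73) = -8.70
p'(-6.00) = -241.85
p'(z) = -6.57*z^2 + 0.02*z - 5.21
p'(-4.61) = -144.93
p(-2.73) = 60.04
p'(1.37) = -17.51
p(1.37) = -11.57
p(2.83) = -63.12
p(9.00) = -1641.41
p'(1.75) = -25.30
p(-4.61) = 239.97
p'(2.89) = -60.03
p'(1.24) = -15.29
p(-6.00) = 505.84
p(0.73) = -3.47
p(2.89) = -66.65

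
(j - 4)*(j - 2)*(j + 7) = j^3 + j^2 - 34*j + 56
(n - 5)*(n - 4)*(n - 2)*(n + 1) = n^4 - 10*n^3 + 27*n^2 - 2*n - 40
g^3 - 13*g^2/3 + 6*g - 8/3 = (g - 2)*(g - 4/3)*(g - 1)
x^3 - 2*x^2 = x^2*(x - 2)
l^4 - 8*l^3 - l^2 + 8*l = l*(l - 8)*(l - 1)*(l + 1)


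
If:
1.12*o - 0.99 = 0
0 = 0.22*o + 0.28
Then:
No Solution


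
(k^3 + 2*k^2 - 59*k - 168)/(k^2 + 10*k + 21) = k - 8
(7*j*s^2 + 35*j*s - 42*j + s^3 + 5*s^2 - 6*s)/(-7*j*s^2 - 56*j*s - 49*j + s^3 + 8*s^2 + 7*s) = (-7*j*s^2 - 35*j*s + 42*j - s^3 - 5*s^2 + 6*s)/(7*j*s^2 + 56*j*s + 49*j - s^3 - 8*s^2 - 7*s)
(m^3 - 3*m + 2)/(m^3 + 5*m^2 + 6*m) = (m^2 - 2*m + 1)/(m*(m + 3))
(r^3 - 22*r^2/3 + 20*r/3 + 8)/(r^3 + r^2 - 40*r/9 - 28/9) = 3*(r - 6)/(3*r + 7)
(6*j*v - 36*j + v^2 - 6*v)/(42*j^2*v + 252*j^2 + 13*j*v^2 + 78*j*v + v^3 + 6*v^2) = (v - 6)/(7*j*v + 42*j + v^2 + 6*v)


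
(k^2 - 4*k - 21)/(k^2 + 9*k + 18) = (k - 7)/(k + 6)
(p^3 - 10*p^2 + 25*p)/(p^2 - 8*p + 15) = p*(p - 5)/(p - 3)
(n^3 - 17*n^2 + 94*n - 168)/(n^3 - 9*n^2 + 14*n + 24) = (n - 7)/(n + 1)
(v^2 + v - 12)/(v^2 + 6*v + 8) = (v - 3)/(v + 2)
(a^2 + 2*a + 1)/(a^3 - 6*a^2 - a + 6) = (a + 1)/(a^2 - 7*a + 6)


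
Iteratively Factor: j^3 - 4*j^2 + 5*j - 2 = (j - 2)*(j^2 - 2*j + 1) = (j - 2)*(j - 1)*(j - 1)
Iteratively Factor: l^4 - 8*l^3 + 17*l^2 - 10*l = (l)*(l^3 - 8*l^2 + 17*l - 10) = l*(l - 5)*(l^2 - 3*l + 2) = l*(l - 5)*(l - 2)*(l - 1)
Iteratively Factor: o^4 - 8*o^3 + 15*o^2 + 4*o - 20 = (o - 2)*(o^3 - 6*o^2 + 3*o + 10) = (o - 2)*(o + 1)*(o^2 - 7*o + 10) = (o - 5)*(o - 2)*(o + 1)*(o - 2)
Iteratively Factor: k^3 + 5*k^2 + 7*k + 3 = (k + 1)*(k^2 + 4*k + 3) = (k + 1)^2*(k + 3)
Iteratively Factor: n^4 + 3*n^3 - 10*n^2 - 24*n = (n - 3)*(n^3 + 6*n^2 + 8*n) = n*(n - 3)*(n^2 + 6*n + 8) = n*(n - 3)*(n + 4)*(n + 2)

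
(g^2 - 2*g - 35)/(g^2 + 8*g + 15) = (g - 7)/(g + 3)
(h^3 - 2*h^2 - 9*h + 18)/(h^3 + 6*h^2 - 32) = (h^2 - 9)/(h^2 + 8*h + 16)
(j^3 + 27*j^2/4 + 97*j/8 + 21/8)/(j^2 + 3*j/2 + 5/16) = 2*(2*j^2 + 13*j + 21)/(4*j + 5)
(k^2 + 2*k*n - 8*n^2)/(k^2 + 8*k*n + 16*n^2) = (k - 2*n)/(k + 4*n)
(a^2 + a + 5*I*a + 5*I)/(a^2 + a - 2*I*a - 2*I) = (a + 5*I)/(a - 2*I)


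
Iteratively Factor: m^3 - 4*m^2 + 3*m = (m - 1)*(m^2 - 3*m) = (m - 3)*(m - 1)*(m)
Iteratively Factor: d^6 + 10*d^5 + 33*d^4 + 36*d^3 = (d)*(d^5 + 10*d^4 + 33*d^3 + 36*d^2) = d^2*(d^4 + 10*d^3 + 33*d^2 + 36*d) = d^2*(d + 4)*(d^3 + 6*d^2 + 9*d) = d^2*(d + 3)*(d + 4)*(d^2 + 3*d) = d^2*(d + 3)^2*(d + 4)*(d)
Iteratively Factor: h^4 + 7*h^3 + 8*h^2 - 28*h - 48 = (h + 3)*(h^3 + 4*h^2 - 4*h - 16) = (h + 3)*(h + 4)*(h^2 - 4) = (h + 2)*(h + 3)*(h + 4)*(h - 2)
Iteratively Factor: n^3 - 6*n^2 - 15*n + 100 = (n + 4)*(n^2 - 10*n + 25) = (n - 5)*(n + 4)*(n - 5)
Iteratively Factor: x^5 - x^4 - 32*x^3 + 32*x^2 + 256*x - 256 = (x + 4)*(x^4 - 5*x^3 - 12*x^2 + 80*x - 64) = (x - 4)*(x + 4)*(x^3 - x^2 - 16*x + 16) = (x - 4)*(x - 1)*(x + 4)*(x^2 - 16) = (x - 4)^2*(x - 1)*(x + 4)*(x + 4)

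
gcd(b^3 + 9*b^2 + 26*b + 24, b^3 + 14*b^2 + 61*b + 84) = b^2 + 7*b + 12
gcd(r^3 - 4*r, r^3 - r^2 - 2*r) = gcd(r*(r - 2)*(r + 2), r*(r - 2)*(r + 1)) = r^2 - 2*r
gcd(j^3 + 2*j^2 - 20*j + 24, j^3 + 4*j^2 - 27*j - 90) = j + 6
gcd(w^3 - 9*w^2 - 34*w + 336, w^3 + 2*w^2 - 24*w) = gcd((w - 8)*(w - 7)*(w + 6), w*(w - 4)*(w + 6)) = w + 6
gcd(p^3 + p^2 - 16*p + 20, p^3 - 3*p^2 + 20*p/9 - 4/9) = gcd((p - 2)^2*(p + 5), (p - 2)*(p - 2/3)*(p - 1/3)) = p - 2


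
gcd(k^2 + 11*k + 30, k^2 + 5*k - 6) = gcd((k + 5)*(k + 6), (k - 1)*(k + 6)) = k + 6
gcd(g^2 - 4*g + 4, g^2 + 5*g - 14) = g - 2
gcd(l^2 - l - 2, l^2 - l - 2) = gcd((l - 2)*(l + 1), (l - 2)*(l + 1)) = l^2 - l - 2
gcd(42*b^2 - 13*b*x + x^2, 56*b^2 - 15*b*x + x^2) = -7*b + x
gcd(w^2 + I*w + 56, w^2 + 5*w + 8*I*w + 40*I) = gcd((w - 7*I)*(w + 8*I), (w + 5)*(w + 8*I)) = w + 8*I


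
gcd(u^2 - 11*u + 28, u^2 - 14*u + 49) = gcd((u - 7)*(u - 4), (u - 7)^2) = u - 7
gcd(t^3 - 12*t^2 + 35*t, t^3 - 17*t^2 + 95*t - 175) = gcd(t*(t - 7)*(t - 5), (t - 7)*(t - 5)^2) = t^2 - 12*t + 35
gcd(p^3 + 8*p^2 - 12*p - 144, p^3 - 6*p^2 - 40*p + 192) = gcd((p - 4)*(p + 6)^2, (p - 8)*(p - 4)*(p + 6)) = p^2 + 2*p - 24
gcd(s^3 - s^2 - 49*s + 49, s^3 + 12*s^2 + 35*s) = s + 7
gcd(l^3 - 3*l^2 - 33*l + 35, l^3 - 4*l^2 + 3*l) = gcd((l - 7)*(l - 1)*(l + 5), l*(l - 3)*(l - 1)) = l - 1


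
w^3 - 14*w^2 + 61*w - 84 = (w - 7)*(w - 4)*(w - 3)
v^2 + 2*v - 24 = (v - 4)*(v + 6)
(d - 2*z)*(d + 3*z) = d^2 + d*z - 6*z^2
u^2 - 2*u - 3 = (u - 3)*(u + 1)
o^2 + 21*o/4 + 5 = (o + 5/4)*(o + 4)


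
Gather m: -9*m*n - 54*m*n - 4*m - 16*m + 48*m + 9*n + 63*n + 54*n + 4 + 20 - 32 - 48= m*(28 - 63*n) + 126*n - 56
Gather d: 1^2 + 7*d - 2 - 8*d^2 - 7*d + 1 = -8*d^2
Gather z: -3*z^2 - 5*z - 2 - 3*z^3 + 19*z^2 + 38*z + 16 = -3*z^3 + 16*z^2 + 33*z + 14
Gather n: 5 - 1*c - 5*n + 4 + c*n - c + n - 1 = -2*c + n*(c - 4) + 8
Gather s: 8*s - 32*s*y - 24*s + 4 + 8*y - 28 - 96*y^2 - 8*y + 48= s*(-32*y - 16) - 96*y^2 + 24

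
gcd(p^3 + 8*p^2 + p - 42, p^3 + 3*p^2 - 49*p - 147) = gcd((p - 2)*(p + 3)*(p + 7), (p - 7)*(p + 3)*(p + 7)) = p^2 + 10*p + 21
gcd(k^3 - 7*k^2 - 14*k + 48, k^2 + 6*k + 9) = k + 3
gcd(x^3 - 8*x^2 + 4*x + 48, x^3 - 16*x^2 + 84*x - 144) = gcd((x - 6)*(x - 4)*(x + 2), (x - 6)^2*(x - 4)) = x^2 - 10*x + 24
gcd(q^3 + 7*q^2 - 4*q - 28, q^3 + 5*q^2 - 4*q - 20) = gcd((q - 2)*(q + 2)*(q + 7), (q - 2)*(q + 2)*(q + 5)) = q^2 - 4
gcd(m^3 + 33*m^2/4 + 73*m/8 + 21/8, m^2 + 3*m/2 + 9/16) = m + 3/4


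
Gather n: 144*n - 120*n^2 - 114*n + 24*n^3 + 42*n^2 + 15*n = 24*n^3 - 78*n^2 + 45*n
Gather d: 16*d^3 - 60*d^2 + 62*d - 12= 16*d^3 - 60*d^2 + 62*d - 12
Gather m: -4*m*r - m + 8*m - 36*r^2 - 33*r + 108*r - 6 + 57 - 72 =m*(7 - 4*r) - 36*r^2 + 75*r - 21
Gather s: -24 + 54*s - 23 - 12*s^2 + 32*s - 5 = -12*s^2 + 86*s - 52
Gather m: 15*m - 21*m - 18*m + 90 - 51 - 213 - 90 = -24*m - 264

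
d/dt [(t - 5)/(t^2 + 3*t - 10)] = (t^2 + 3*t - (t - 5)*(2*t + 3) - 10)/(t^2 + 3*t - 10)^2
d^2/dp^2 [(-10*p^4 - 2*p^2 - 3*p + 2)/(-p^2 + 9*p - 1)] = 2*(10*p^6 - 270*p^5 + 2460*p^4 - 699*p^3 + 48*p^2 + 45*p - 131)/(p^6 - 27*p^5 + 246*p^4 - 783*p^3 + 246*p^2 - 27*p + 1)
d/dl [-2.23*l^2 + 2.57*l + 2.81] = 2.57 - 4.46*l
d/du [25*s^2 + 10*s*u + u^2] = 10*s + 2*u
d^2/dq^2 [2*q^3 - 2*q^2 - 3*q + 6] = 12*q - 4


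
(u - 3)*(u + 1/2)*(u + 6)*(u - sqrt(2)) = u^4 - sqrt(2)*u^3 + 7*u^3/2 - 33*u^2/2 - 7*sqrt(2)*u^2/2 - 9*u + 33*sqrt(2)*u/2 + 9*sqrt(2)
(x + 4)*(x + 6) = x^2 + 10*x + 24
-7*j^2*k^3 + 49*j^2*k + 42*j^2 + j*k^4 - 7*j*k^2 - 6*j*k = (-7*j + k)*(k - 3)*(k + 2)*(j*k + j)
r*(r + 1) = r^2 + r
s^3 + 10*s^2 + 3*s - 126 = (s - 3)*(s + 6)*(s + 7)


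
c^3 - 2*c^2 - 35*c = c*(c - 7)*(c + 5)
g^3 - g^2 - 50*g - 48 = (g - 8)*(g + 1)*(g + 6)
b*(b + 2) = b^2 + 2*b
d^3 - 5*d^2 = d^2*(d - 5)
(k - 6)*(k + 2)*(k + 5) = k^3 + k^2 - 32*k - 60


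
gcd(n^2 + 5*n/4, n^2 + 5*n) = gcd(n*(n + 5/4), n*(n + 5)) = n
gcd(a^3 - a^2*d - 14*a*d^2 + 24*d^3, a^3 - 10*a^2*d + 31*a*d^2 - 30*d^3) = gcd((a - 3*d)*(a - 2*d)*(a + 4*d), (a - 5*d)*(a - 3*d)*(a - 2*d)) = a^2 - 5*a*d + 6*d^2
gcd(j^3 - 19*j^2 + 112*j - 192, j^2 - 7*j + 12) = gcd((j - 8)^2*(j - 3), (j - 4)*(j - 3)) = j - 3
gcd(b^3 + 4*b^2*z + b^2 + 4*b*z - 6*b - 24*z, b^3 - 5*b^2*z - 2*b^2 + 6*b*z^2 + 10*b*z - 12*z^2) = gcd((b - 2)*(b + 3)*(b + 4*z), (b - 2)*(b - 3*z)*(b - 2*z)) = b - 2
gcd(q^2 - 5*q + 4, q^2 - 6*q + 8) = q - 4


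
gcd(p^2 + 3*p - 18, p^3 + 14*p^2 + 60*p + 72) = p + 6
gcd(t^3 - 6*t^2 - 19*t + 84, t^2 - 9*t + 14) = t - 7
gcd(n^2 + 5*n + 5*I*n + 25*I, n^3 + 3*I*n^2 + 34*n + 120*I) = n + 5*I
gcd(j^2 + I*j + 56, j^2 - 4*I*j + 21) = j - 7*I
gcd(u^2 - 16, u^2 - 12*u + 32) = u - 4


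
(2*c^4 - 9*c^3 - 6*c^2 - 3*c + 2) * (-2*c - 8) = -4*c^5 + 2*c^4 + 84*c^3 + 54*c^2 + 20*c - 16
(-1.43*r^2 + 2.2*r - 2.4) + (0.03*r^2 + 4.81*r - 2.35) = -1.4*r^2 + 7.01*r - 4.75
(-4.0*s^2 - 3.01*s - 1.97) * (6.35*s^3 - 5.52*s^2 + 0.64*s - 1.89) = -25.4*s^5 + 2.9665*s^4 + 1.5457*s^3 + 16.508*s^2 + 4.4281*s + 3.7233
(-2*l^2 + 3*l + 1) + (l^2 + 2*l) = -l^2 + 5*l + 1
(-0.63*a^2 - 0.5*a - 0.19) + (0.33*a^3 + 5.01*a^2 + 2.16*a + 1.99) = 0.33*a^3 + 4.38*a^2 + 1.66*a + 1.8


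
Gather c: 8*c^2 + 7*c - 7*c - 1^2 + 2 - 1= 8*c^2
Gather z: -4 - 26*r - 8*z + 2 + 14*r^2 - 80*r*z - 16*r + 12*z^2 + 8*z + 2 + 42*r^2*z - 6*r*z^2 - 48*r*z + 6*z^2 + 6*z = 14*r^2 - 42*r + z^2*(18 - 6*r) + z*(42*r^2 - 128*r + 6)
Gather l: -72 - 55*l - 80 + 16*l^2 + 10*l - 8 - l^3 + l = -l^3 + 16*l^2 - 44*l - 160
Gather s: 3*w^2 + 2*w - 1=3*w^2 + 2*w - 1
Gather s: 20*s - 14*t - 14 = 20*s - 14*t - 14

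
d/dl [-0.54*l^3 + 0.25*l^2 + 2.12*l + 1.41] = -1.62*l^2 + 0.5*l + 2.12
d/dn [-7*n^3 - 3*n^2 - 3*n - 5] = -21*n^2 - 6*n - 3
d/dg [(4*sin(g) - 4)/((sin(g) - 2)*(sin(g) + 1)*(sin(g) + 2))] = 8*(-sin(g)^3 + sin(g)^2 + sin(g) - 4)*cos(g)/((sin(g) - 2)^2*(sin(g) + 1)^2*(sin(g) + 2)^2)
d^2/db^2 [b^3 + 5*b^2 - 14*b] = 6*b + 10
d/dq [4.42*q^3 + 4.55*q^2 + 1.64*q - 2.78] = 13.26*q^2 + 9.1*q + 1.64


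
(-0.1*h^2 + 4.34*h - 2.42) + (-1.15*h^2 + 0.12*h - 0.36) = -1.25*h^2 + 4.46*h - 2.78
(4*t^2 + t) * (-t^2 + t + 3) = -4*t^4 + 3*t^3 + 13*t^2 + 3*t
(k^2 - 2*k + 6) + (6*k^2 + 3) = 7*k^2 - 2*k + 9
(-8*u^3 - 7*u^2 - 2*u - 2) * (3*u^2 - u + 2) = -24*u^5 - 13*u^4 - 15*u^3 - 18*u^2 - 2*u - 4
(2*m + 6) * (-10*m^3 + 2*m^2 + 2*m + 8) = -20*m^4 - 56*m^3 + 16*m^2 + 28*m + 48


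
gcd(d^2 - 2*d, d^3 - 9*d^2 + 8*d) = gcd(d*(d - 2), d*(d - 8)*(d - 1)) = d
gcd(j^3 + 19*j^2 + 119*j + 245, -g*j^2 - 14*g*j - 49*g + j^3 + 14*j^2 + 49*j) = j^2 + 14*j + 49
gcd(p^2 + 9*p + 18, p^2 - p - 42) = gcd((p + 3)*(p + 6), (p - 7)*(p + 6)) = p + 6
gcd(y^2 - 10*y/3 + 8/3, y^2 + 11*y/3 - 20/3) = y - 4/3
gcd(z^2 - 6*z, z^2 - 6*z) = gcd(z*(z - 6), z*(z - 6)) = z^2 - 6*z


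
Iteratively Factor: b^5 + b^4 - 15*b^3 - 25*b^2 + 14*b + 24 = (b + 3)*(b^4 - 2*b^3 - 9*b^2 + 2*b + 8) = (b - 4)*(b + 3)*(b^3 + 2*b^2 - b - 2) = (b - 4)*(b + 2)*(b + 3)*(b^2 - 1) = (b - 4)*(b - 1)*(b + 2)*(b + 3)*(b + 1)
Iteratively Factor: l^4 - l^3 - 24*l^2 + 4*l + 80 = (l + 2)*(l^3 - 3*l^2 - 18*l + 40) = (l - 5)*(l + 2)*(l^2 + 2*l - 8) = (l - 5)*(l - 2)*(l + 2)*(l + 4)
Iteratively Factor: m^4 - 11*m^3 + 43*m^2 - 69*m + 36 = (m - 4)*(m^3 - 7*m^2 + 15*m - 9) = (m - 4)*(m - 1)*(m^2 - 6*m + 9) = (m - 4)*(m - 3)*(m - 1)*(m - 3)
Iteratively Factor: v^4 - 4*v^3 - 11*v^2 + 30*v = (v - 5)*(v^3 + v^2 - 6*v) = (v - 5)*(v - 2)*(v^2 + 3*v) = (v - 5)*(v - 2)*(v + 3)*(v)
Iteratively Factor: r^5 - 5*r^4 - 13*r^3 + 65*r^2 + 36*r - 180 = (r - 5)*(r^4 - 13*r^2 + 36) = (r - 5)*(r - 3)*(r^3 + 3*r^2 - 4*r - 12) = (r - 5)*(r - 3)*(r + 3)*(r^2 - 4) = (r - 5)*(r - 3)*(r + 2)*(r + 3)*(r - 2)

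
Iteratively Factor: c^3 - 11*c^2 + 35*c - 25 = (c - 5)*(c^2 - 6*c + 5) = (c - 5)^2*(c - 1)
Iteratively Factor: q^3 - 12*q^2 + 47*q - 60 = (q - 5)*(q^2 - 7*q + 12) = (q - 5)*(q - 3)*(q - 4)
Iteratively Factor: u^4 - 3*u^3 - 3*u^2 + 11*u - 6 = (u - 1)*(u^3 - 2*u^2 - 5*u + 6) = (u - 1)^2*(u^2 - u - 6) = (u - 1)^2*(u + 2)*(u - 3)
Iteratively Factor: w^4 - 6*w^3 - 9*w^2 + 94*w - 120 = (w - 5)*(w^3 - w^2 - 14*w + 24) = (w - 5)*(w - 3)*(w^2 + 2*w - 8) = (w - 5)*(w - 3)*(w - 2)*(w + 4)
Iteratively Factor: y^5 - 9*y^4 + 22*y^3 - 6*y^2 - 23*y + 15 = (y - 1)*(y^4 - 8*y^3 + 14*y^2 + 8*y - 15) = (y - 1)*(y + 1)*(y^3 - 9*y^2 + 23*y - 15) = (y - 3)*(y - 1)*(y + 1)*(y^2 - 6*y + 5) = (y - 5)*(y - 3)*(y - 1)*(y + 1)*(y - 1)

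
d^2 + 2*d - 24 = (d - 4)*(d + 6)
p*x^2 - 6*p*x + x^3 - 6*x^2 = x*(p + x)*(x - 6)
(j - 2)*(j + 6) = j^2 + 4*j - 12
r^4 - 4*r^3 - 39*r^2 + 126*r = r*(r - 7)*(r - 3)*(r + 6)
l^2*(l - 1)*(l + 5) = l^4 + 4*l^3 - 5*l^2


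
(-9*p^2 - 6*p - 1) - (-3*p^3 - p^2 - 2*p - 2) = 3*p^3 - 8*p^2 - 4*p + 1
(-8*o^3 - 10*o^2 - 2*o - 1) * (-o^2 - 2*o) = 8*o^5 + 26*o^4 + 22*o^3 + 5*o^2 + 2*o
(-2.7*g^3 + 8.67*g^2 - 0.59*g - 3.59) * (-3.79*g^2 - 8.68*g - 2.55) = 10.233*g^5 - 9.4233*g^4 - 66.1345*g^3 - 3.3812*g^2 + 32.6657*g + 9.1545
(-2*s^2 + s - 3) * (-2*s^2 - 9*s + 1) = 4*s^4 + 16*s^3 - 5*s^2 + 28*s - 3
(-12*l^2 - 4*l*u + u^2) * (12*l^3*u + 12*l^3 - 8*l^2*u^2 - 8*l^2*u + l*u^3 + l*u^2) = -144*l^5*u - 144*l^5 + 48*l^4*u^2 + 48*l^4*u + 32*l^3*u^3 + 32*l^3*u^2 - 12*l^2*u^4 - 12*l^2*u^3 + l*u^5 + l*u^4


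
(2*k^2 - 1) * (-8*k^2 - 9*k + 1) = -16*k^4 - 18*k^3 + 10*k^2 + 9*k - 1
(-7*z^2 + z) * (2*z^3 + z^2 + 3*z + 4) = -14*z^5 - 5*z^4 - 20*z^3 - 25*z^2 + 4*z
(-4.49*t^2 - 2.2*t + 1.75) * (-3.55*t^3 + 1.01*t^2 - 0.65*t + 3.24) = 15.9395*t^5 + 3.2751*t^4 - 5.516*t^3 - 11.3501*t^2 - 8.2655*t + 5.67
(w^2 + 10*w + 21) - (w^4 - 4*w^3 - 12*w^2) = -w^4 + 4*w^3 + 13*w^2 + 10*w + 21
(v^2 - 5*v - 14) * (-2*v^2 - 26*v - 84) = -2*v^4 - 16*v^3 + 74*v^2 + 784*v + 1176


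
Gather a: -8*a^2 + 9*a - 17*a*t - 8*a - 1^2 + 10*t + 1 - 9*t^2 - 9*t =-8*a^2 + a*(1 - 17*t) - 9*t^2 + t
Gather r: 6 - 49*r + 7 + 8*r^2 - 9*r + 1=8*r^2 - 58*r + 14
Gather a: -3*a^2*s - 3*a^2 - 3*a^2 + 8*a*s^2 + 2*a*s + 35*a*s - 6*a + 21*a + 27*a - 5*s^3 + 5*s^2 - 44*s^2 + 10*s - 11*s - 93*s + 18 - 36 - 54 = a^2*(-3*s - 6) + a*(8*s^2 + 37*s + 42) - 5*s^3 - 39*s^2 - 94*s - 72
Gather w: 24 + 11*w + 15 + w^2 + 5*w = w^2 + 16*w + 39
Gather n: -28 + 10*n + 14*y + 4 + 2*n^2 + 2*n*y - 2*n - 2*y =2*n^2 + n*(2*y + 8) + 12*y - 24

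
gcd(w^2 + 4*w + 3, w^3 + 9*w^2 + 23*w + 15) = w^2 + 4*w + 3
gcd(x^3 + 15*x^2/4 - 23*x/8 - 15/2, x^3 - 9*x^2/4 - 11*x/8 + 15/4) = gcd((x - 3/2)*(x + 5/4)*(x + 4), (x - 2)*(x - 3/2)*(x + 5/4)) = x^2 - x/4 - 15/8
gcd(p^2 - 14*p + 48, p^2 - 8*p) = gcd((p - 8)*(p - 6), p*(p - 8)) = p - 8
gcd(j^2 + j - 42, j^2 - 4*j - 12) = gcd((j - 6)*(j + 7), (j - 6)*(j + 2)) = j - 6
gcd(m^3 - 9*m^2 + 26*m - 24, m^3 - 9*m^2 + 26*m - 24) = m^3 - 9*m^2 + 26*m - 24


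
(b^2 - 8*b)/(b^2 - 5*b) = (b - 8)/(b - 5)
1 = 1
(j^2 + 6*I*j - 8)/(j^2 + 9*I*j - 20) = (j + 2*I)/(j + 5*I)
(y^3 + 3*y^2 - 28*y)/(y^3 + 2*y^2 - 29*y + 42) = y*(y - 4)/(y^2 - 5*y + 6)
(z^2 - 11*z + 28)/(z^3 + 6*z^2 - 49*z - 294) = (z - 4)/(z^2 + 13*z + 42)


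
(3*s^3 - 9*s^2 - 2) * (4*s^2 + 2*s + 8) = 12*s^5 - 30*s^4 + 6*s^3 - 80*s^2 - 4*s - 16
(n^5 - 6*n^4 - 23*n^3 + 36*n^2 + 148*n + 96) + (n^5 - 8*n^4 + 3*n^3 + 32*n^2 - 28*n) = 2*n^5 - 14*n^4 - 20*n^3 + 68*n^2 + 120*n + 96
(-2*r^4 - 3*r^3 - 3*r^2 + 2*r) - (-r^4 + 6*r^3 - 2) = -r^4 - 9*r^3 - 3*r^2 + 2*r + 2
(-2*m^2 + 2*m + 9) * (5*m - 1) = -10*m^3 + 12*m^2 + 43*m - 9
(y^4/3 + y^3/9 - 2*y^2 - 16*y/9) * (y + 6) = y^5/3 + 19*y^4/9 - 4*y^3/3 - 124*y^2/9 - 32*y/3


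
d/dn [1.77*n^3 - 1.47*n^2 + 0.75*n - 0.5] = 5.31*n^2 - 2.94*n + 0.75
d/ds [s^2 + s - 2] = 2*s + 1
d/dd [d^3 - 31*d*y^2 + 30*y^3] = 3*d^2 - 31*y^2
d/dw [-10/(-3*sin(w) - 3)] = -10*cos(w)/(3*(sin(w) + 1)^2)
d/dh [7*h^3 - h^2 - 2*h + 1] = 21*h^2 - 2*h - 2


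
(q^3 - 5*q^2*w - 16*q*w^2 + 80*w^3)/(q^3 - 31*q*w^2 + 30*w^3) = (q^2 - 16*w^2)/(q^2 + 5*q*w - 6*w^2)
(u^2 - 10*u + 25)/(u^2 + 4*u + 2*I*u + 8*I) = (u^2 - 10*u + 25)/(u^2 + 2*u*(2 + I) + 8*I)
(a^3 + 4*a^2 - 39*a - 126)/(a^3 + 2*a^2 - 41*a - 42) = (a + 3)/(a + 1)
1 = 1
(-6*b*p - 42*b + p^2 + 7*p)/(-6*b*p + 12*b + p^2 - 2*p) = (p + 7)/(p - 2)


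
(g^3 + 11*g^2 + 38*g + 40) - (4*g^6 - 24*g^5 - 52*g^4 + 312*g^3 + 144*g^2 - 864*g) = -4*g^6 + 24*g^5 + 52*g^4 - 311*g^3 - 133*g^2 + 902*g + 40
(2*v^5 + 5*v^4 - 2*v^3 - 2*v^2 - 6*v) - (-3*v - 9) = 2*v^5 + 5*v^4 - 2*v^3 - 2*v^2 - 3*v + 9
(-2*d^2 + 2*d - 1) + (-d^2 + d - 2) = -3*d^2 + 3*d - 3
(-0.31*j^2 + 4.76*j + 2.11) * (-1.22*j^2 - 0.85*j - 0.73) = 0.3782*j^4 - 5.5437*j^3 - 6.3939*j^2 - 5.2683*j - 1.5403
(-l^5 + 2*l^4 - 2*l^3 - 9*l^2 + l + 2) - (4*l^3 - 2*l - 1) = -l^5 + 2*l^4 - 6*l^3 - 9*l^2 + 3*l + 3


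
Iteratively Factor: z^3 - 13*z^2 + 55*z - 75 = (z - 3)*(z^2 - 10*z + 25) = (z - 5)*(z - 3)*(z - 5)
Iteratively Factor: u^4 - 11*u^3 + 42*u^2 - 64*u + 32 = (u - 4)*(u^3 - 7*u^2 + 14*u - 8) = (u - 4)*(u - 2)*(u^2 - 5*u + 4) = (u - 4)^2*(u - 2)*(u - 1)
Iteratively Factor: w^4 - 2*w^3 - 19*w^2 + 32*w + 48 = (w - 3)*(w^3 + w^2 - 16*w - 16) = (w - 3)*(w + 4)*(w^2 - 3*w - 4) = (w - 3)*(w + 1)*(w + 4)*(w - 4)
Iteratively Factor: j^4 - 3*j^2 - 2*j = (j + 1)*(j^3 - j^2 - 2*j) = (j - 2)*(j + 1)*(j^2 + j) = (j - 2)*(j + 1)^2*(j)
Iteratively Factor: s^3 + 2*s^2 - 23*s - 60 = (s + 3)*(s^2 - s - 20) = (s + 3)*(s + 4)*(s - 5)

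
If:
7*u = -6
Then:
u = -6/7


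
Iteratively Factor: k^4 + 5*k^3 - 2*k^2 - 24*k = (k - 2)*(k^3 + 7*k^2 + 12*k) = (k - 2)*(k + 3)*(k^2 + 4*k) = (k - 2)*(k + 3)*(k + 4)*(k)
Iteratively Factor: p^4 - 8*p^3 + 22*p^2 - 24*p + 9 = (p - 3)*(p^3 - 5*p^2 + 7*p - 3) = (p - 3)^2*(p^2 - 2*p + 1) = (p - 3)^2*(p - 1)*(p - 1)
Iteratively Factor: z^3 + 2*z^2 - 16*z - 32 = (z - 4)*(z^2 + 6*z + 8) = (z - 4)*(z + 2)*(z + 4)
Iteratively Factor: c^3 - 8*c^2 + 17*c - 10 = (c - 5)*(c^2 - 3*c + 2) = (c - 5)*(c - 2)*(c - 1)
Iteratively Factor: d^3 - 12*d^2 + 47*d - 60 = (d - 3)*(d^2 - 9*d + 20) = (d - 4)*(d - 3)*(d - 5)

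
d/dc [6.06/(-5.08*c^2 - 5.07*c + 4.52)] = (61.5696*c + 30.7242)/(5.08*c^2 + 5.07*c - 4.52)^2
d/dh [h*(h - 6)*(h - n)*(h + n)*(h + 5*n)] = 5*h^4 + 20*h^3*n - 24*h^3 - 3*h^2*n^2 - 90*h^2*n - 10*h*n^3 + 12*h*n^2 + 30*n^3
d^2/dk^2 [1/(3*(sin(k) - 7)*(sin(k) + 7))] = 2*(-2*sin(k)^4 - 95*sin(k)^2 + 49)/(3*(sin(k) - 7)^3*(sin(k) + 7)^3)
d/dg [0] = 0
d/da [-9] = 0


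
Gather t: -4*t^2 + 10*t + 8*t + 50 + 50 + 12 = -4*t^2 + 18*t + 112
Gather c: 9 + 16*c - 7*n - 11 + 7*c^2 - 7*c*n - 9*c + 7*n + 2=7*c^2 + c*(7 - 7*n)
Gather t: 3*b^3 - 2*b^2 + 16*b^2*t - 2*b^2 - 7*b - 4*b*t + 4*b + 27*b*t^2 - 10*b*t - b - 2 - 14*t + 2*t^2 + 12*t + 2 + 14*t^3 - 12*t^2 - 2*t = 3*b^3 - 4*b^2 - 4*b + 14*t^3 + t^2*(27*b - 10) + t*(16*b^2 - 14*b - 4)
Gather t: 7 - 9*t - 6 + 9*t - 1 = 0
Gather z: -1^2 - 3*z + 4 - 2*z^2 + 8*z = -2*z^2 + 5*z + 3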